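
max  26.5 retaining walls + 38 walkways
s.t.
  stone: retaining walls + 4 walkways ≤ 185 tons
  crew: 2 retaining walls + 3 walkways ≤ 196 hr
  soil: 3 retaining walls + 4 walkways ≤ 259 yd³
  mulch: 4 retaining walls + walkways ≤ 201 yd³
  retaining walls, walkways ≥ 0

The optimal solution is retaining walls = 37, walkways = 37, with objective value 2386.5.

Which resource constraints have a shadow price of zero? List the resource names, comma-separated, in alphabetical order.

stone: 185/185 (binding)
crew: 185/196 (slack 11)
soil: 259/259 (binding)
mulch: 185/201 (slack 16)
By complementary slackness, a constraint with positive slack has shadow price 0 → crew, mulch.

crew, mulch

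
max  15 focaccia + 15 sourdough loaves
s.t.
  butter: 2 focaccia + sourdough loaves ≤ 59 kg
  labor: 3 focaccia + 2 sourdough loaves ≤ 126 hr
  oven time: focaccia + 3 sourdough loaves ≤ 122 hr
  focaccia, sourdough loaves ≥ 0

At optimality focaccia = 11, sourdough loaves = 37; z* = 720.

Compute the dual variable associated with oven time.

3

Check each constraint at x*: butter 59/59 (tight); labor 107/126 (slack 19); oven time 122/122 (tight).
Since labor is not tight, its dual is 0.
The binding rows give the dual system: 2·y_butter + 1·y_oven time = 15 and 1·y_butter + 3·y_oven time = 15.
→ y_butter = 6 and y_oven time = 3.
Shadow price of oven time = 3.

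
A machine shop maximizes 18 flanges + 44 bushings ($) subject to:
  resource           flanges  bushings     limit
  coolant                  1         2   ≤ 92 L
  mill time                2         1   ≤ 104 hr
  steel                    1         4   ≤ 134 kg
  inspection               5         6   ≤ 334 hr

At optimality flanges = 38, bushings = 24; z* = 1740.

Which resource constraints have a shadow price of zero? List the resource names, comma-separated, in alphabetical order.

coolant, mill time

coolant: 86/92 (slack 6)
mill time: 100/104 (slack 4)
steel: 134/134 (binding)
inspection: 334/334 (binding)
By complementary slackness, a constraint with positive slack has shadow price 0 → coolant, mill time.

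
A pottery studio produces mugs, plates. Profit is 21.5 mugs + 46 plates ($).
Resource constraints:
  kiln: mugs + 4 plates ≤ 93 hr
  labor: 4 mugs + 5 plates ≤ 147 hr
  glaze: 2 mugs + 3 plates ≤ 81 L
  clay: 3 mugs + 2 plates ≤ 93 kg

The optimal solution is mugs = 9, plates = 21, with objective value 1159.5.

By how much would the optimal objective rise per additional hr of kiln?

Check each constraint at x*: kiln 93/93 (tight); labor 141/147 (slack 6); glaze 81/81 (tight); clay 69/93 (slack 24).
Since labor, clay are not tight, their duals are 0.
From A_Bᵀ y = c: 1·y_kiln + 2·y_glaze = 21.5; 4·y_kiln + 3·y_glaze = 46.
→ y_kiln = 5.5 and y_glaze = 8.
Shadow price of kiln = 5.5.

5.5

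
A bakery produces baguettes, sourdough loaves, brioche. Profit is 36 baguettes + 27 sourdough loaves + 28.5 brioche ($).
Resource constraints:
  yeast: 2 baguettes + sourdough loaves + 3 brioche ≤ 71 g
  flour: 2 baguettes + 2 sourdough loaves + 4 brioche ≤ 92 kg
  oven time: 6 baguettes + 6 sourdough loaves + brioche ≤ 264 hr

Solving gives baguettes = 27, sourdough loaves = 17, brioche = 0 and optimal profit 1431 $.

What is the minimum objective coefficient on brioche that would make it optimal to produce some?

30

At the optimum: yeast uses 71 of 71 (binding); flour uses 88 of 92 (slack = 4); oven time uses 264 of 264 (binding).
By complementary slackness, y = 0 for the non-binding constraint.
The binding rows give the dual system: 2·y_yeast + 6·y_oven time = 36 and 1·y_yeast + 6·y_oven time = 27.
Solving: y_yeast = 9, y_oven time = 3.
brioche enters the basis when its profit ≥ yᵀa₃ = 9·3 + 3·1 = 30.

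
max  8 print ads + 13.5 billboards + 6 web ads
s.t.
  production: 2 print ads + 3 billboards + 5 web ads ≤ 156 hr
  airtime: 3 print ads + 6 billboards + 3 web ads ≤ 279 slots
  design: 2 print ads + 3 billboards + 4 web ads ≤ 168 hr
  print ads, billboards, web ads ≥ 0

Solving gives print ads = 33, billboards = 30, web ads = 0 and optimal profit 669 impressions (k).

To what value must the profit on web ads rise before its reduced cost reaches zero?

15.5

At the optimum: production uses 156 of 156 (binding); airtime uses 279 of 279 (binding); design uses 156 of 168 (slack = 12).
By complementary slackness, y = 0 for the non-binding constraint.
From A_Bᵀ y = c: 2·y_production + 3·y_airtime = 8; 3·y_production + 6·y_airtime = 13.5.
→ y_production = 2.5 and y_airtime = 1.
web ads enters the basis when its profit ≥ yᵀa₃ = 2.5·5 + 1·3 = 15.5.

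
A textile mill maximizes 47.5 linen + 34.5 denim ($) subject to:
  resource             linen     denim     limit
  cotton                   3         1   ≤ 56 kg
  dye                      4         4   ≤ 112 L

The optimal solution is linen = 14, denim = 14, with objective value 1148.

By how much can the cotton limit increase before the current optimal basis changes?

28

Binding constraints: cotton, dye. The basis is B = [[3,1],[4,4]] with det 8.
Per unit increase in cotton, x* moves by d = (0.5, -0.5).
The basis stays optimal until denim reaches 0; allowable increase = 28 kg.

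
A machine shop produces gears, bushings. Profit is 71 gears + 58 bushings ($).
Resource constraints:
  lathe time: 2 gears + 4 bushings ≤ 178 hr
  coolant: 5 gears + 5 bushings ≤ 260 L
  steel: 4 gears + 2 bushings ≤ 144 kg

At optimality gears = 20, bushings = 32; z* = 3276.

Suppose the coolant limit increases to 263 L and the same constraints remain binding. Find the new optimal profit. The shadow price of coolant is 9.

Δb = 3, so new z* = 3276 + (9)·(3) = 3276 + 27 = 3303.

3303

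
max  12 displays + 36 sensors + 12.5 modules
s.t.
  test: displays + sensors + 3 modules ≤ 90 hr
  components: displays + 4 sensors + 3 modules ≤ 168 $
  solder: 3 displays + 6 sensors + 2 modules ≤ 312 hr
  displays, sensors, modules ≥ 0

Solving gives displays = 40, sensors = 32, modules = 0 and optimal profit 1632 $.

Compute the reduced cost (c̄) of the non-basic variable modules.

-9.5

At the optimum: test uses 72 of 90 (slack = 18); components uses 168 of 168 (binding); solder uses 312 of 312 (binding).
By complementary slackness, y = 0 for the non-binding constraint.
From A_Bᵀ y = c: 1·y_components + 3·y_solder = 12; 4·y_components + 6·y_solder = 36.
Solving: y_components = 6, y_solder = 2.
Reduced cost of modules: c₃ − yᵀa₃ = 12.5 − (6·3 + 2·2) = 12.5 − 22 = -9.5.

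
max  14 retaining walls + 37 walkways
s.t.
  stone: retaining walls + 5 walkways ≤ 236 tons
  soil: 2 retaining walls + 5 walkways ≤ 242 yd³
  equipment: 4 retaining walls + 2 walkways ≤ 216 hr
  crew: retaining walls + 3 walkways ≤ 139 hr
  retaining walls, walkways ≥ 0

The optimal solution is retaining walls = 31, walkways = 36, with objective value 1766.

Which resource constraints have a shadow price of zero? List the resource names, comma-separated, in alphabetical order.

stone: 211/236 (slack 25)
soil: 242/242 (binding)
equipment: 196/216 (slack 20)
crew: 139/139 (binding)
By complementary slackness, a constraint with positive slack has shadow price 0 → equipment, stone.

equipment, stone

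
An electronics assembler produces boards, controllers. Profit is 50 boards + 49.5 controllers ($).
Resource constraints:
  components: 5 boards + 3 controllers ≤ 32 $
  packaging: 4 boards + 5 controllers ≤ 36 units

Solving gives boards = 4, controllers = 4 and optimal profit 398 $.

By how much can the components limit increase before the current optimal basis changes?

Binding constraints: components, packaging. The basis is B = [[5,3],[4,5]] with det 13.
Per unit increase in components, x* moves by d = (0.3846, -0.3077).
The basis stays optimal until controllers reaches 0; allowable increase = 13 $.

13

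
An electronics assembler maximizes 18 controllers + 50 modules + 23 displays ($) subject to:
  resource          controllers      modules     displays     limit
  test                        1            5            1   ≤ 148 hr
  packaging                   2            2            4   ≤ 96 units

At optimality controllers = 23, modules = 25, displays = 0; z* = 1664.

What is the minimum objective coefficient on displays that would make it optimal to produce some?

28

Both test and packaging are binding at x*.
From A_Bᵀ y = c: 1·y_test + 2·y_packaging = 18; 5·y_test + 2·y_packaging = 50.
This yields shadow prices y_test = 8, y_packaging = 5.
displays enters the basis when its profit ≥ yᵀa₃ = 8·1 + 5·4 = 28.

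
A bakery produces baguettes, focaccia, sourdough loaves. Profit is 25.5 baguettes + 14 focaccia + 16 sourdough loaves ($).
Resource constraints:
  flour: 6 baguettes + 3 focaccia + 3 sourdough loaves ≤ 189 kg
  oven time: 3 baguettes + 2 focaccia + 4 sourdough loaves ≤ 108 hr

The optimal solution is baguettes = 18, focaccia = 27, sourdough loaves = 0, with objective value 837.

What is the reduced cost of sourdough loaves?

At the optimum: flour uses 189 of 189 (binding); oven time uses 108 of 108 (binding).
From A_Bᵀ y = c: 6·y_flour + 3·y_oven time = 25.5; 3·y_flour + 2·y_oven time = 14.
This yields shadow prices y_flour = 3, y_oven time = 2.5.
Reduced cost of sourdough loaves: c₃ − yᵀa₃ = 16 − (3·3 + 2.5·4) = 16 − 19 = -3.

-3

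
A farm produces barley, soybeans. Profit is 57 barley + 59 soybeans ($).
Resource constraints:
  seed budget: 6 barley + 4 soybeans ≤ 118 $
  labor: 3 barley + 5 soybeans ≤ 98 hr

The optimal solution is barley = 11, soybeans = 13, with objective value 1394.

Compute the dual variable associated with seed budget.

6

Check each constraint at x*: seed budget 118/118 (tight); labor 98/98 (tight).
Dual feasibility on the basic columns requires 6·y_seed budget + 3·y_labor = 57, 4·y_seed budget + 5·y_labor = 59.
This yields shadow prices y_seed budget = 6, y_labor = 7.
Shadow price of seed budget = 6.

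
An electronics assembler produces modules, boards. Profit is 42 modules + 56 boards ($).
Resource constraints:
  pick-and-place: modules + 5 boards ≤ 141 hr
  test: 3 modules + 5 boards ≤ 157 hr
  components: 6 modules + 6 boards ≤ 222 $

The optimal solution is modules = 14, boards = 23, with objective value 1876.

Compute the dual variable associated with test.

7

At the optimum: pick-and-place uses 129 of 141 (slack = 12); test uses 157 of 157 (binding); components uses 222 of 222 (binding).
Slack constraints have shadow price 0 (complementary slackness).
Dual feasibility on the basic columns requires 3·y_test + 6·y_components = 42, 5·y_test + 6·y_components = 56.
This yields shadow prices y_test = 7, y_components = 3.5.
Shadow price of test = 7.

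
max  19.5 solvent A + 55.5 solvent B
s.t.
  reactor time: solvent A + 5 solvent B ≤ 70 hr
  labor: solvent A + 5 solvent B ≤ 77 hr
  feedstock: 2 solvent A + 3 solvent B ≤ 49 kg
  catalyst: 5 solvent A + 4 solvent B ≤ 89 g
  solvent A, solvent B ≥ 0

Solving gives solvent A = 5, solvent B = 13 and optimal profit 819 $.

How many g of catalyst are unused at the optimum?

catalyst used = 5·5 + 4·13 = 77; slack = 89 − 77 = 12.

12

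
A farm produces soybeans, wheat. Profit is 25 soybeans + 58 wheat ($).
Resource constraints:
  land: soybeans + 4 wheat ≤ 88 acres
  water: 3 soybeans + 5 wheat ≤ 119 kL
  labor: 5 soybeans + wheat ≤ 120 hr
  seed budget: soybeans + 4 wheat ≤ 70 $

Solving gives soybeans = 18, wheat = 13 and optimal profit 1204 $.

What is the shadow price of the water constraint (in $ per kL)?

6

Check each constraint at x*: land 70/88 (slack 18); water 119/119 (tight); labor 103/120 (slack 17); seed budget 70/70 (tight).
Slack constraints have shadow price 0 (complementary slackness).
Dual feasibility on the basic columns requires 3·y_water + 1·y_seed budget = 25, 5·y_water + 4·y_seed budget = 58.
→ y_water = 6 and y_seed budget = 7.
Shadow price of water = 6.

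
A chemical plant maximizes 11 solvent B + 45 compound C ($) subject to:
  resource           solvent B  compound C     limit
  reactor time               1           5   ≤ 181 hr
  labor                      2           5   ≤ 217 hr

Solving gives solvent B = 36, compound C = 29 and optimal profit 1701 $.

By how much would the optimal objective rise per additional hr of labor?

Check each constraint at x*: reactor time 181/181 (tight); labor 217/217 (tight).
The binding rows give the dual system: 1·y_reactor time + 2·y_labor = 11 and 5·y_reactor time + 5·y_labor = 45.
Solving: y_reactor time = 7, y_labor = 2.
Shadow price of labor = 2.

2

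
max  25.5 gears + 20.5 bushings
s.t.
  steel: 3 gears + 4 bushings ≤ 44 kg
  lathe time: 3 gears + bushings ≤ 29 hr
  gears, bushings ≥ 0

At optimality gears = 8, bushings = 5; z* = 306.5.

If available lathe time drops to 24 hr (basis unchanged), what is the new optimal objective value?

284

Both steel and lathe time are binding at x*.
The binding rows give the dual system: 3·y_steel + 3·y_lathe time = 25.5 and 4·y_steel + 1·y_lathe time = 20.5.
This yields shadow prices y_steel = 4, y_lathe time = 4.5.
Δz = y_lathe time·Δb = 4.5 × (-5) = -22.5, so new z* = 306.5 − 22.5 = 284.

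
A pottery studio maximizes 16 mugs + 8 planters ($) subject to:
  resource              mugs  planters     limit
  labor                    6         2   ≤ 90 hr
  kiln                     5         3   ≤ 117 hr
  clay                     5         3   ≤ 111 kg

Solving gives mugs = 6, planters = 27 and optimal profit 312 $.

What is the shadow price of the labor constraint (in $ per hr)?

1

Binding: labor and clay. Non-binding: kiln (6 unused).
Slack constraints have shadow price 0 (complementary slackness).
Dual feasibility on the basic columns requires 6·y_labor + 5·y_clay = 16, 2·y_labor + 3·y_clay = 8.
→ y_labor = 1 and y_clay = 2.
Shadow price of labor = 1.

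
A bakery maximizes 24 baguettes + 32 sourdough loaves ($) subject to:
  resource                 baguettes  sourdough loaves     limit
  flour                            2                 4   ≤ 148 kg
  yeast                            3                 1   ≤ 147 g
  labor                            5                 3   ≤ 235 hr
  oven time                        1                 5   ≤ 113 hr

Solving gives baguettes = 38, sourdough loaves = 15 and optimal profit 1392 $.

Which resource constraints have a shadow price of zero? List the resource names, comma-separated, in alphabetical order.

flour: 136/148 (slack 12)
yeast: 129/147 (slack 18)
labor: 235/235 (binding)
oven time: 113/113 (binding)
By complementary slackness, a constraint with positive slack has shadow price 0 → flour, yeast.

flour, yeast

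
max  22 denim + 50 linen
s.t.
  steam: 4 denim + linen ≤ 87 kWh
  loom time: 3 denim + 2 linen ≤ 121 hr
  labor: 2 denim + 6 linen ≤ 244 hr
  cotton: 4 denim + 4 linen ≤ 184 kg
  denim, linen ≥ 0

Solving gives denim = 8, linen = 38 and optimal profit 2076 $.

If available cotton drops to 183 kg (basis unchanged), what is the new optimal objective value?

At the optimum: steam uses 70 of 87 (slack = 17); loom time uses 100 of 121 (slack = 21); labor uses 244 of 244 (binding); cotton uses 184 of 184 (binding).
Slack constraints have shadow price 0 (complementary slackness).
From A_Bᵀ y = c: 2·y_labor + 4·y_cotton = 22; 6·y_labor + 4·y_cotton = 50.
→ y_labor = 7 and y_cotton = 2.
Δz = y_cotton·Δb = 2 × (-1) = -2, so new z* = 2076 − 2 = 2074.

2074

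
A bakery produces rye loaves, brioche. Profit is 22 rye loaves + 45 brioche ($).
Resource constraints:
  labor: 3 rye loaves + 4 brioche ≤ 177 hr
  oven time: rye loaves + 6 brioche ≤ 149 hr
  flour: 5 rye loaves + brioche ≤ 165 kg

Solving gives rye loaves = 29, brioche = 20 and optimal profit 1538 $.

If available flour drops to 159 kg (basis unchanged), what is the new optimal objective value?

1520

Binding: oven time and flour. Non-binding: labor (10 unused).
By complementary slackness, y = 0 for the non-binding constraint.
The binding rows give the dual system: 1·y_oven time + 5·y_flour = 22 and 6·y_oven time + 1·y_flour = 45.
→ y_oven time = 7 and y_flour = 3.
Δz = y_flour·Δb = 3 × (-6) = -18, so new z* = 1538 − 18 = 1520.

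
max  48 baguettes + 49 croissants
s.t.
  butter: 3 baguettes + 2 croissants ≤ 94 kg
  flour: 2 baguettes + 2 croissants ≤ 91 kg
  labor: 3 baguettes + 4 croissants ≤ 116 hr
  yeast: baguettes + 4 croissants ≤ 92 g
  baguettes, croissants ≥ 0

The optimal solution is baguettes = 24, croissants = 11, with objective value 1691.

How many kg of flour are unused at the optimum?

flour used = 2·24 + 2·11 = 70; slack = 91 − 70 = 21.

21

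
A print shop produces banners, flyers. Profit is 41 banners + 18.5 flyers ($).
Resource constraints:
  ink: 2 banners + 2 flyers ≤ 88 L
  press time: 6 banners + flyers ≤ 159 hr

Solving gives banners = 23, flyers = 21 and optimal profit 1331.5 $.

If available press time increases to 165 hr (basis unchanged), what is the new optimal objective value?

Both ink and press time are binding at x*.
The binding rows give the dual system: 2·y_ink + 6·y_press time = 41 and 2·y_ink + 1·y_press time = 18.5.
→ y_ink = 7 and y_press time = 4.5.
Δz = y_press time·Δb = 4.5 × (6) = 27, so new z* = 1331.5 + 27 = 1358.5.

1358.5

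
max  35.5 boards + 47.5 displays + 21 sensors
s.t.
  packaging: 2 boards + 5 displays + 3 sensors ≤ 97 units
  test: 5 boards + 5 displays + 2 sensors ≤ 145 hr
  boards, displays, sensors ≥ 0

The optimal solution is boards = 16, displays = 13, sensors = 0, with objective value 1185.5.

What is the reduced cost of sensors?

-2

At the optimum: packaging uses 97 of 97 (binding); test uses 145 of 145 (binding).
The binding rows give the dual system: 2·y_packaging + 5·y_test = 35.5 and 5·y_packaging + 5·y_test = 47.5.
This yields shadow prices y_packaging = 4, y_test = 5.5.
Reduced cost of sensors: c₃ − yᵀa₃ = 21 − (4·3 + 5.5·2) = 21 − 23 = -2.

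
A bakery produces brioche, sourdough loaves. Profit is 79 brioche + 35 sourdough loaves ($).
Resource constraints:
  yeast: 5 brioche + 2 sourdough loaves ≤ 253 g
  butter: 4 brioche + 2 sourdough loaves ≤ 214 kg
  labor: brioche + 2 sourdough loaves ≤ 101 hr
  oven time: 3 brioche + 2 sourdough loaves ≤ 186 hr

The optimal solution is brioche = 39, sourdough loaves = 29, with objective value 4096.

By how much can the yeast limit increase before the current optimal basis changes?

Binding constraints: yeast, butter. The basis is B = [[5,2],[4,2]] with det 2.
Per unit increase in yeast, x* moves by d = (1, -2).
The basis stays optimal until sourdough loaves reaches 0; allowable increase = 14.5 g.

14.5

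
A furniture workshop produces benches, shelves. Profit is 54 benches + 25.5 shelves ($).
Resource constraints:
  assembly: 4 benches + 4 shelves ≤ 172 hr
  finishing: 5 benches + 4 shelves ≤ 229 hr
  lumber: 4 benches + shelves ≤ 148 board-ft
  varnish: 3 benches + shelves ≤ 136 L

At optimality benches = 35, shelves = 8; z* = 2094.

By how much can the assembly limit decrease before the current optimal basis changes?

24

Binding constraints: assembly, lumber. The basis is B = [[4,4],[4,1]] with det -12.
Per unit decrease in assembly, x* moves by d = (0.0833, -0.3333).
The basis stays optimal until shelves reaches 0; allowable decrease = 24 hr.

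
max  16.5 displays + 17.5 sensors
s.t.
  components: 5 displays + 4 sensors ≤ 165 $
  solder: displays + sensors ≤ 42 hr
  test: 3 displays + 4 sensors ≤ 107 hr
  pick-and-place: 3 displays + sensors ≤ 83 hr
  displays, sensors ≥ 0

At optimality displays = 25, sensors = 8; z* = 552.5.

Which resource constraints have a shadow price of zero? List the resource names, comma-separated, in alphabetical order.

components, solder

components: 157/165 (slack 8)
solder: 33/42 (slack 9)
test: 107/107 (binding)
pick-and-place: 83/83 (binding)
By complementary slackness, a constraint with positive slack has shadow price 0 → components, solder.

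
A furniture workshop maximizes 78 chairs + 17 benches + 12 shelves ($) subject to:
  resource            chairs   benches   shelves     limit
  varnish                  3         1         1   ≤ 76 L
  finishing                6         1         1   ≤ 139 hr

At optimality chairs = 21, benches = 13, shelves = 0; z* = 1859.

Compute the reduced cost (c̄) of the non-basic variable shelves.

-5

Check each constraint at x*: varnish 76/76 (tight); finishing 139/139 (tight).
Dual feasibility on the basic columns requires 3·y_varnish + 6·y_finishing = 78, 1·y_varnish + 1·y_finishing = 17.
→ y_varnish = 8 and y_finishing = 9.
Reduced cost of shelves: c₃ − yᵀa₃ = 12 − (8·1 + 9·1) = 12 − 17 = -5.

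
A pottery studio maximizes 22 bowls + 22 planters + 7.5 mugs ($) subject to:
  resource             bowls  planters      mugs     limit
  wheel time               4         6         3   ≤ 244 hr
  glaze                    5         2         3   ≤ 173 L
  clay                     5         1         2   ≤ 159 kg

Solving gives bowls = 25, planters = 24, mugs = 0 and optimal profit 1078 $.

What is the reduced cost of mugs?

At the optimum: wheel time uses 244 of 244 (binding); glaze uses 173 of 173 (binding); clay uses 149 of 159 (slack = 10).
Slack constraints have shadow price 0 (complementary slackness).
Dual feasibility on the basic columns requires 4·y_wheel time + 5·y_glaze = 22, 6·y_wheel time + 2·y_glaze = 22.
Solving: y_wheel time = 3, y_glaze = 2.
Reduced cost of mugs: c₃ − yᵀa₃ = 7.5 − (3·3 + 2·3) = 7.5 − 15 = -7.5.

-7.5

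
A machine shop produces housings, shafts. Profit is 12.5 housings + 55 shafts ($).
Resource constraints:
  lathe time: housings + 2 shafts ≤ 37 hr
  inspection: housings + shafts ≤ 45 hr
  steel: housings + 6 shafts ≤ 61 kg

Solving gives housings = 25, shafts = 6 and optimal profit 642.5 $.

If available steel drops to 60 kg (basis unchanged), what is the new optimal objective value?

635

At the optimum: lathe time uses 37 of 37 (binding); inspection uses 31 of 45 (slack = 14); steel uses 61 of 61 (binding).
Since inspection is not tight, its dual is 0.
The binding rows give the dual system: 1·y_lathe time + 1·y_steel = 12.5 and 2·y_lathe time + 6·y_steel = 55.
Solving: y_lathe time = 5, y_steel = 7.5.
Δz = y_steel·Δb = 7.5 × (-1) = -7.5, so new z* = 642.5 − 7.5 = 635.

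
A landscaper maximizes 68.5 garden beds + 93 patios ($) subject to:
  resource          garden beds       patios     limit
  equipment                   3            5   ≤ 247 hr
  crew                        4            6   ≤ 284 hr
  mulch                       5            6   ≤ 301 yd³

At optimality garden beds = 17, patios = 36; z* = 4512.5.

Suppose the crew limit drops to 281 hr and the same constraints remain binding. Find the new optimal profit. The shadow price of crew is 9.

4485.5

Δb = -3, so new z* = 4512.5 + (9)·(-3) = 4512.5 − 27 = 4485.5.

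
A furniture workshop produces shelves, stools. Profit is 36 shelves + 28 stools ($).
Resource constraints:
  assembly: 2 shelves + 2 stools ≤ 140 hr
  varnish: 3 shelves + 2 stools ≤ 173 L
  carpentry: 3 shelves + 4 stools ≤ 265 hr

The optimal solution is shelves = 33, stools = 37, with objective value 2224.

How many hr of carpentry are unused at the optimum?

carpentry used = 3·33 + 4·37 = 247; slack = 265 − 247 = 18.

18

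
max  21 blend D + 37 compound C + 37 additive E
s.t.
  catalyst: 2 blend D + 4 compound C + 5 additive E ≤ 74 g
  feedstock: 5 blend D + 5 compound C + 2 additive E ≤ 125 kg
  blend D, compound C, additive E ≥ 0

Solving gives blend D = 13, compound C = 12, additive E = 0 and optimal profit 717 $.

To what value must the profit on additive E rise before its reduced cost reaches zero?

42

At the optimum: catalyst uses 74 of 74 (binding); feedstock uses 125 of 125 (binding).
The binding rows give the dual system: 2·y_catalyst + 5·y_feedstock = 21 and 4·y_catalyst + 5·y_feedstock = 37.
→ y_catalyst = 8 and y_feedstock = 1.
additive E enters the basis when its profit ≥ yᵀa₃ = 8·5 + 1·2 = 42.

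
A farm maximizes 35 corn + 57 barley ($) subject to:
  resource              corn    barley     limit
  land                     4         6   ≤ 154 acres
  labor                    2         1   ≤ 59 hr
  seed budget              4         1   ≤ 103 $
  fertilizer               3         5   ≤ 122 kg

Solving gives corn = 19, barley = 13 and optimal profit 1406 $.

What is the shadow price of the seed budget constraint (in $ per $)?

At the optimum: land uses 154 of 154 (binding); labor uses 51 of 59 (slack = 8); seed budget uses 89 of 103 (slack = 14); fertilizer uses 122 of 122 (binding).
Slack constraints have shadow price 0 (complementary slackness).
From A_Bᵀ y = c: 4·y_land + 3·y_fertilizer = 35; 6·y_land + 5·y_fertilizer = 57.
This yields shadow prices y_land = 2, y_fertilizer = 9.
Shadow price of seed budget = 0.

0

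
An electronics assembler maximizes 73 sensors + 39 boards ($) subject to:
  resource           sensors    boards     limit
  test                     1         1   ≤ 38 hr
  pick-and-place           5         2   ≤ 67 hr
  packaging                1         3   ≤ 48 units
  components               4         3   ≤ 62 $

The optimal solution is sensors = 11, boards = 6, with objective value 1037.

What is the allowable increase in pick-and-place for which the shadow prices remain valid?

Binding constraints: pick-and-place, components. The basis is B = [[5,2],[4,3]] with det 7.
Per unit increase in pick-and-place, x* moves by d = (0.4286, -0.5714).
The basis stays optimal until boards reaches 0; allowable increase = 10.5 hr.

10.5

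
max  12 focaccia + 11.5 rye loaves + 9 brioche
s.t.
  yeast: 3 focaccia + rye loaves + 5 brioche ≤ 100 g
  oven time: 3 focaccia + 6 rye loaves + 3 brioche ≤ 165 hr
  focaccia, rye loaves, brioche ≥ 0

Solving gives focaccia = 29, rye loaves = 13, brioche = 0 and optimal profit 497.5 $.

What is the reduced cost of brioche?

Check each constraint at x*: yeast 100/100 (tight); oven time 165/165 (tight).
Dual feasibility on the basic columns requires 3·y_yeast + 3·y_oven time = 12, 1·y_yeast + 6·y_oven time = 11.5.
→ y_yeast = 2.5 and y_oven time = 1.5.
Reduced cost of brioche: c₃ − yᵀa₃ = 9 − (2.5·5 + 1.5·3) = 9 − 17 = -8.

-8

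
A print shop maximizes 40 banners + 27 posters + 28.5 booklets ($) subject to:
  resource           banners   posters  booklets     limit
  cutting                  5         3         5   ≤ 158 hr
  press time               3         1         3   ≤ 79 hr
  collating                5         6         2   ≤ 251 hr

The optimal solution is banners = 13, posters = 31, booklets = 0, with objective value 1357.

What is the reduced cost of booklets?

Check each constraint at x*: cutting 158/158 (tight); press time 70/79 (slack 9); collating 251/251 (tight).
By complementary slackness, y = 0 for the non-binding constraint.
From A_Bᵀ y = c: 5·y_cutting + 5·y_collating = 40; 3·y_cutting + 6·y_collating = 27.
→ y_cutting = 7 and y_collating = 1.
Reduced cost of booklets: c₃ − yᵀa₃ = 28.5 − (7·5 + 1·2) = 28.5 − 37 = -8.5.

-8.5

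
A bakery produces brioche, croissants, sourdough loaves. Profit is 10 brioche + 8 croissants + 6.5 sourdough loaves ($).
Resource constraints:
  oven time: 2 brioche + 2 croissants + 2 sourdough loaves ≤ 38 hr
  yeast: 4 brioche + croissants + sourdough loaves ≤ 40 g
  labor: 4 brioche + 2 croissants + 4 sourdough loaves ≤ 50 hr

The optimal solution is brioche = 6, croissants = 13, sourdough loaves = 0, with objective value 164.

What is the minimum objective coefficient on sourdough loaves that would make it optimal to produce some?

Check each constraint at x*: oven time 38/38 (tight); yeast 37/40 (slack 3); labor 50/50 (tight).
Slack constraints have shadow price 0 (complementary slackness).
The binding rows give the dual system: 2·y_oven time + 4·y_labor = 10 and 2·y_oven time + 2·y_labor = 8.
Solving: y_oven time = 3, y_labor = 1.
sourdough loaves enters the basis when its profit ≥ yᵀa₃ = 3·2 + 1·4 = 10.

10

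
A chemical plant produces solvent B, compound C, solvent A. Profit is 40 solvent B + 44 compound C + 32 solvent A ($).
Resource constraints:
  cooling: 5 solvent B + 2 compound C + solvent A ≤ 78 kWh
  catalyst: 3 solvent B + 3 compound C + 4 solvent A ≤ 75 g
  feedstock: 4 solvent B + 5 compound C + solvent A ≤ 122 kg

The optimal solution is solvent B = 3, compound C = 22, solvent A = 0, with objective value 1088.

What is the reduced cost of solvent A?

-4

At the optimum: cooling uses 59 of 78 (slack = 19); catalyst uses 75 of 75 (binding); feedstock uses 122 of 122 (binding).
Slack constraints have shadow price 0 (complementary slackness).
The binding rows give the dual system: 3·y_catalyst + 4·y_feedstock = 40 and 3·y_catalyst + 5·y_feedstock = 44.
Solving: y_catalyst = 8, y_feedstock = 4.
Reduced cost of solvent A: c₃ − yᵀa₃ = 32 − (8·4 + 4·1) = 32 − 36 = -4.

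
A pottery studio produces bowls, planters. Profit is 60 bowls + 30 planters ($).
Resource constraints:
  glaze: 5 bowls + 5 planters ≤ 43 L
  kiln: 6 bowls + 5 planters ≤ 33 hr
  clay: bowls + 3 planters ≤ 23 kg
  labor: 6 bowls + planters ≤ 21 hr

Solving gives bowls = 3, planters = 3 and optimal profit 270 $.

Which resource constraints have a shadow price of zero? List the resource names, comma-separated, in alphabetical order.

glaze: 30/43 (slack 13)
kiln: 33/33 (binding)
clay: 12/23 (slack 11)
labor: 21/21 (binding)
By complementary slackness, a constraint with positive slack has shadow price 0 → clay, glaze.

clay, glaze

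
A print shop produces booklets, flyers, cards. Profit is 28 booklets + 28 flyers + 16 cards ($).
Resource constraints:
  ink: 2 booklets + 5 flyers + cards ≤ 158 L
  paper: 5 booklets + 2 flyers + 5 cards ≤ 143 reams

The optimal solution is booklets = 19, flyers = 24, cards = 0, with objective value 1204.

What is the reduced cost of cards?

At the optimum: ink uses 158 of 158 (binding); paper uses 143 of 143 (binding).
The binding rows give the dual system: 2·y_ink + 5·y_paper = 28 and 5·y_ink + 2·y_paper = 28.
→ y_ink = 4 and y_paper = 4.
Reduced cost of cards: c₃ − yᵀa₃ = 16 − (4·1 + 4·5) = 16 − 24 = -8.

-8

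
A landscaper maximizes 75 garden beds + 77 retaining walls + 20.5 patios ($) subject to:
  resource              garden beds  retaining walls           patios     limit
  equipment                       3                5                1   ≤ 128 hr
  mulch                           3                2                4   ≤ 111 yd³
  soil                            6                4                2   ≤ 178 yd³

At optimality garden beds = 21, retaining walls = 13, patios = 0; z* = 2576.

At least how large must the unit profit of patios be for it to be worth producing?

25

Binding: equipment and soil. Non-binding: mulch (22 unused).
By complementary slackness, y = 0 for the non-binding constraint.
The binding rows give the dual system: 3·y_equipment + 6·y_soil = 75 and 5·y_equipment + 4·y_soil = 77.
Solving: y_equipment = 9, y_soil = 8.
patios enters the basis when its profit ≥ yᵀa₃ = 9·1 + 8·2 = 25.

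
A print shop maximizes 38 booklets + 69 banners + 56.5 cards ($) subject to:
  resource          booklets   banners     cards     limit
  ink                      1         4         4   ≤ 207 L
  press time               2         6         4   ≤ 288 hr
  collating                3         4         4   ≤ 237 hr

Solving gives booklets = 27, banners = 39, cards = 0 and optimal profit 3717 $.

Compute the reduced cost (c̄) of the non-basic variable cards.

-1.5

At the optimum: ink uses 183 of 207 (slack = 24); press time uses 288 of 288 (binding); collating uses 237 of 237 (binding).
By complementary slackness, y = 0 for the non-binding constraint.
The binding rows give the dual system: 2·y_press time + 3·y_collating = 38 and 6·y_press time + 4·y_collating = 69.
This yields shadow prices y_press time = 5.5, y_collating = 9.
Reduced cost of cards: c₃ − yᵀa₃ = 56.5 − (5.5·4 + 9·4) = 56.5 − 58 = -1.5.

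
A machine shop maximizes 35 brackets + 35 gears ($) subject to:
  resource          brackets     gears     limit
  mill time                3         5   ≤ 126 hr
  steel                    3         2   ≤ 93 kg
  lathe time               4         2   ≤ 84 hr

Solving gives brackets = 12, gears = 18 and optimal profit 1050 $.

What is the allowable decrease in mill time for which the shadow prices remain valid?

Binding constraints: mill time, lathe time. The basis is B = [[3,5],[4,2]] with det -14.
Per unit decrease in mill time, x* moves by d = (0.1429, -0.2857).
The basis stays optimal until gears reaches 0; allowable decrease = 63 hr.

63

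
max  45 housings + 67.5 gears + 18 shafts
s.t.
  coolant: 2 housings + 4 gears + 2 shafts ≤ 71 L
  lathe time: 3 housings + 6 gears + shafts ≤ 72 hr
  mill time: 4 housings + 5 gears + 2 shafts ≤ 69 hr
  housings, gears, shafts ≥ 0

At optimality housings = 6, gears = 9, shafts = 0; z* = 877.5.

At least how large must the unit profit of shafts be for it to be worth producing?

20

Check each constraint at x*: coolant 48/71 (slack 23); lathe time 72/72 (tight); mill time 69/69 (tight).
By complementary slackness, y = 0 for the non-binding constraint.
Dual feasibility on the basic columns requires 3·y_lathe time + 4·y_mill time = 45, 6·y_lathe time + 5·y_mill time = 67.5.
Solving: y_lathe time = 5, y_mill time = 7.5.
shafts enters the basis when its profit ≥ yᵀa₃ = 5·1 + 7.5·2 = 20.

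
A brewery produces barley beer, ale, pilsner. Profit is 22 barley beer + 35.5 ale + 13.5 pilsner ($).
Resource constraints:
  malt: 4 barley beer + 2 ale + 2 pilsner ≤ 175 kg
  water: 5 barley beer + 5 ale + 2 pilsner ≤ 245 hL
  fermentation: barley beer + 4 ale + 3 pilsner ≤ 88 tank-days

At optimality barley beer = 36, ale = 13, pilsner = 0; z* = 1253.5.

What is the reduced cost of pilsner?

At the optimum: malt uses 170 of 175 (slack = 5); water uses 245 of 245 (binding); fermentation uses 88 of 88 (binding).
Slack constraints have shadow price 0 (complementary slackness).
From A_Bᵀ y = c: 5·y_water + 1·y_fermentation = 22; 5·y_water + 4·y_fermentation = 35.5.
→ y_water = 3.5 and y_fermentation = 4.5.
Reduced cost of pilsner: c₃ − yᵀa₃ = 13.5 − (3.5·2 + 4.5·3) = 13.5 − 20.5 = -7.

-7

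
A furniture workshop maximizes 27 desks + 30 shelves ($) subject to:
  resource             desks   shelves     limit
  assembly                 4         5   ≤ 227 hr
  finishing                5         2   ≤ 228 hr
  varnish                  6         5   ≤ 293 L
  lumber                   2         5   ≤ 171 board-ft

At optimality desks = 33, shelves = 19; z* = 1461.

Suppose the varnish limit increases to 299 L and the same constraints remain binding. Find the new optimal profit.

Binding: assembly and varnish. Non-binding: finishing (25 unused), lumber (10 unused).
Since finishing, lumber are not tight, their duals are 0.
The binding rows give the dual system: 4·y_assembly + 6·y_varnish = 27 and 5·y_assembly + 5·y_varnish = 30.
Solving: y_assembly = 4.5, y_varnish = 1.5.
Δz = y_varnish·Δb = 1.5 × (6) = 9, so new z* = 1461 + 9 = 1470.

1470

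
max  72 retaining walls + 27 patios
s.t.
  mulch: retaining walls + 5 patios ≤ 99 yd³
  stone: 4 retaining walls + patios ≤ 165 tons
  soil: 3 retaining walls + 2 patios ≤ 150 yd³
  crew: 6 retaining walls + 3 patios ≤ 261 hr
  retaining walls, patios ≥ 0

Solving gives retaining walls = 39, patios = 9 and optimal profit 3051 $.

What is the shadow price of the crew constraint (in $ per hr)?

Binding: stone and crew. Non-binding: mulch (15 unused), soil (15 unused).
Since mulch, soil are not tight, their duals are 0.
Dual feasibility on the basic columns requires 4·y_stone + 6·y_crew = 72, 1·y_stone + 3·y_crew = 27.
→ y_stone = 9 and y_crew = 6.
Shadow price of crew = 6.

6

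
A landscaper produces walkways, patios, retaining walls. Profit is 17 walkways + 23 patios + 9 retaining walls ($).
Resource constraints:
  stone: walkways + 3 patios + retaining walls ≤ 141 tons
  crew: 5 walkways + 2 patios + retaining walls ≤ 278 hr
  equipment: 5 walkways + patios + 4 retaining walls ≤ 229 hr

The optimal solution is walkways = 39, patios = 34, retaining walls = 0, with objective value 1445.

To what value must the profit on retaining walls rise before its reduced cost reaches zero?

Check each constraint at x*: stone 141/141 (tight); crew 263/278 (slack 15); equipment 229/229 (tight).
Slack constraints have shadow price 0 (complementary slackness).
The binding rows give the dual system: 1·y_stone + 5·y_equipment = 17 and 3·y_stone + 1·y_equipment = 23.
This yields shadow prices y_stone = 7, y_equipment = 2.
retaining walls enters the basis when its profit ≥ yᵀa₃ = 7·1 + 2·4 = 15.

15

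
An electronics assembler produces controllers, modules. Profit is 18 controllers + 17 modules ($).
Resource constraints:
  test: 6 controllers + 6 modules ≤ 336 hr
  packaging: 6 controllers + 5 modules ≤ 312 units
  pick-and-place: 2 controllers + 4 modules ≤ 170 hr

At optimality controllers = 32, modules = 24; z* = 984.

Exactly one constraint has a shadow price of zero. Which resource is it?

pick-and-place

test: 336/336 (binding)
packaging: 312/312 (binding)
pick-and-place: 160/170 (slack 10)
By complementary slackness, a constraint with positive slack has shadow price 0 → pick-and-place.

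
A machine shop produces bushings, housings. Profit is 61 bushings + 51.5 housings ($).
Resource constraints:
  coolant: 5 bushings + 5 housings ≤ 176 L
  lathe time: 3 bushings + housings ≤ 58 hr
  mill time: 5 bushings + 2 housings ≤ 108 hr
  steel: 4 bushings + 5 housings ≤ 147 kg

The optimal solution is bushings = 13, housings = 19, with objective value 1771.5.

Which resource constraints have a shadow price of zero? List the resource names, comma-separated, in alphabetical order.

coolant, mill time

coolant: 160/176 (slack 16)
lathe time: 58/58 (binding)
mill time: 103/108 (slack 5)
steel: 147/147 (binding)
By complementary slackness, a constraint with positive slack has shadow price 0 → coolant, mill time.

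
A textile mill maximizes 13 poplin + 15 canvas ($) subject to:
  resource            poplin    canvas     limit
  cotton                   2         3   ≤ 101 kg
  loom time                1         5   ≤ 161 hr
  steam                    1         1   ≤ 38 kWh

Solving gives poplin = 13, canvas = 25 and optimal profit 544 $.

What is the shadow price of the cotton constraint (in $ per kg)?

2

Binding: cotton and steam. Non-binding: loom time (23 unused).
Since loom time is not tight, its dual is 0.
Dual feasibility on the basic columns requires 2·y_cotton + 1·y_steam = 13, 3·y_cotton + 1·y_steam = 15.
This yields shadow prices y_cotton = 2, y_steam = 9.
Shadow price of cotton = 2.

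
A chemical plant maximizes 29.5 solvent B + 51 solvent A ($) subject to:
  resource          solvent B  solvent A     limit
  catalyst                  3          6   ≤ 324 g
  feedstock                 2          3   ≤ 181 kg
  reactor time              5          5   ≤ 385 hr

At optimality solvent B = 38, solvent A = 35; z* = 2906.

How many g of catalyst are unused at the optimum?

catalyst used = 3·38 + 6·35 = 324; slack = 324 − 324 = 0.

0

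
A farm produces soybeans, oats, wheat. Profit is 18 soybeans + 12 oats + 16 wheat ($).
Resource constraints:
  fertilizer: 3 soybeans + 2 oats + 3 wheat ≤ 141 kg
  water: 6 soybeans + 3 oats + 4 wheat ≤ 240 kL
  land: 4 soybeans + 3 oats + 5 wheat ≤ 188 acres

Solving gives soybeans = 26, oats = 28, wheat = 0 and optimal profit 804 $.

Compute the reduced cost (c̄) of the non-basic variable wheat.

-3

At the optimum: fertilizer uses 134 of 141 (slack = 7); water uses 240 of 240 (binding); land uses 188 of 188 (binding).
By complementary slackness, y = 0 for the non-binding constraint.
The binding rows give the dual system: 6·y_water + 4·y_land = 18 and 3·y_water + 3·y_land = 12.
Solving: y_water = 1, y_land = 3.
Reduced cost of wheat: c₃ − yᵀa₃ = 16 − (1·4 + 3·5) = 16 − 19 = -3.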